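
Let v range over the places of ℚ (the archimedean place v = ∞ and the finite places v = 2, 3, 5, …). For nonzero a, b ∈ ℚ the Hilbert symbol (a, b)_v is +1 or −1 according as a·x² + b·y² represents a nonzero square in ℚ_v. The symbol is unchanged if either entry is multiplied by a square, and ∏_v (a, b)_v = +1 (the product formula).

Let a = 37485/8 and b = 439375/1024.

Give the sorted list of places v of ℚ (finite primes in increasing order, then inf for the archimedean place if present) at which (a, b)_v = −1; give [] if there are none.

[5, 17, 19, 37]

Mod squares: a ≡ 170, b ≡ 703. Check v ∈ {∞, 2, 3, 5, 7, 17, 19, 37}.
v=∞: 170 > 0 and 703 > 0  ⇒  (a,b)_∞ = +1.
v=3: a=3^2·(≡2), b=3^0·(≡1) mod 3; (2|3)=-1, (1|3)=+1; (−1)^{2·0·1}·(-1)^0·(+1)^2 = +1.
v=17: a=17^1·(≡10), b=17^0·(≡11) mod 17; (10|17)=-1, (11|17)=-1; (−1)^{1·0·8}·(-1)^0·(-1)^1 = -1.
v=5: a=5^1·(≡4), b=5^4·(≡2) mod 5; (4|5)=+1, (2|5)=-1; (−1)^{1·4·2}·(+1)^4·(-1)^1 = -1.
v=2: v_2(a)=-3, v_2(b)=-10; units ≡ 5, 7 (mod 8); ε·ε+αω+βω = 0·1+-3·0+-10·1 ≡ 0  ⇒  (a,b)_2 = +1.
v=37: a=37^0·(≡19), b=37^1·(≡31) mod 37; (19|37)=-1, (31|37)=-1; (−1)^{0·1·18}·(-1)^1·(-1)^0 = -1.
v=19: a=19^0·(≡14), b=19^1·(≡18) mod 19; (14|19)=-1, (18|19)=-1; (−1)^{0·1·9}·(-1)^1·(-1)^0 = -1.
v=7: a=7^2·(≡2), b=7^0·(≡3) mod 7; (2|7)=+1, (3|7)=-1; (−1)^{2·0·3}·(+1)^0·(-1)^2 = +1.
(170, 703 / ℚ) ramifies at {5, 17, 19, 37}: a division algebra.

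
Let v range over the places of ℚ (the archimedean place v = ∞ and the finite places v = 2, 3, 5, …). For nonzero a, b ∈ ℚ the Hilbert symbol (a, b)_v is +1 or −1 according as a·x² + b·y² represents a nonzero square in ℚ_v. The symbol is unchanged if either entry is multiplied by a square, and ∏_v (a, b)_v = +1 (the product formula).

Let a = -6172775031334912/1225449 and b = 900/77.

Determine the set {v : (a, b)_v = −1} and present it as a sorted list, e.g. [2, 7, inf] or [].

[2, 7, 11, 31]

(a, b) ≡ (-1179178, 77) mod (ℚ^×)²; places V = {2, 3, 5, 7, 11, 13, 17, 19, 31, 41, ∞}.
(a,b)_19: α=3, u≡16; β=0, v≡7 (mod 19); (16|19)=+1, (7|19)=+1; sign (−1)^0·+1^0·+1^3 = +1.
(a,b)_7: α=3, u≡2; β=-1, v≡1 (mod 7); (2|7)=+1, (1|7)=+1; sign (−1)^1·+1^-1·+1^3 = -1.
(a,b)_41: α=-2, u≡10; β=0, v≡25 (mod 41); (10|41)=+1, (25|41)=+1; sign (−1)^0·+1^0·+1^-2 = +1.
(a,b)_3: α=-6, u≡2; β=2, v≡2 (mod 3); (2|3)=-1, (2|3)=-1; sign (−1)^0·-1^2·-1^-6 = +1.
(a,b)_∞: sgn(-1179178)=−, sgn(77)=+, so +1.
(a,b)_13: α=1, u≡7; β=0, v≡10 (mod 13); (7|13)=-1, (10|13)=+1; sign (−1)^0·-1^0·+1^1 = +1.
(a,b)_17: α=2, u≡5; β=0, v≡15 (mod 17); (5|17)=-1, (15|17)=+1; sign (−1)^0·-1^0·+1^2 = +1.
(a,b)_31: α=1, u≡21; β=0, v≡29 (mod 31); (21|31)=-1, (29|31)=-1; sign (−1)^0·-1^0·-1^1 = -1.
(a,b)_5: α=0, u≡2; β=2, v≡3 (mod 5); (2|5)=-1, (3|5)=-1; sign (−1)^0·-1^2·-1^0 = +1.
(a,b)_2: α=11, β=2; u≡3, v≡5 (mod 8); ε(u)ε(v)=1·0, αω(v)=11·1, βω(u)=2·1; sum ≡ 1  ⇒  -1.
(a,b)_11: α=1, u≡7; β=-1, v≡6 (mod 11); (7|11)=-1, (6|11)=-1; sign (−1)^1·-1^-1·-1^1 = -1.
Ram(-1179178, 77) = {2, 7, 11, 31}; no ℚ_2-point on the conic.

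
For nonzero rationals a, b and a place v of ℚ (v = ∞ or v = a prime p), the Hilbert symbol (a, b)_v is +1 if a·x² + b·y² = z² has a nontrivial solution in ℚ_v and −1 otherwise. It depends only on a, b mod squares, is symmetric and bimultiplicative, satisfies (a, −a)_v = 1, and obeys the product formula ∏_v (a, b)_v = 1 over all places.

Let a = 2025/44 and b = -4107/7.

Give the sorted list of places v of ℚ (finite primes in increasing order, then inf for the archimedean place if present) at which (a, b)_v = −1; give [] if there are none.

Mod squares: a ≡ 11, b ≡ -21. Check v ∈ {∞, 2, 3, 5, 7, 11, 37}.
v=3: a=3^4·(≡2), b=3^1·(≡2) mod 3; (2|3)=-1, (2|3)=-1; (−1)^{4·1·1}·(-1)^1·(-1)^4 = -1.
v=2: v_2(a)=-2, v_2(b)=0; units ≡ 3, 3 (mod 8); ε·ε+αω+βω = 1·1+-2·1+0·1 ≡ 1  ⇒  (a,b)_2 = -1.
v=5: a=5^2·(≡4), b=5^0·(≡4) mod 5; (4|5)=+1, (4|5)=+1; (−1)^{2·0·2}·(+1)^0·(+1)^2 = +1.
v=7: a=7^0·(≡1), b=7^-1·(≡2) mod 7; (1|7)=+1, (2|7)=+1; (−1)^{0·-1·3}·(+1)^-1·(+1)^0 = +1.
v=11: a=11^-1·(≡3), b=11^0·(≡1) mod 11; (3|11)=+1, (1|11)=+1; (−1)^{-1·0·5}·(+1)^0·(+1)^-1 = +1.
v=37: a=37^0·(≡25), b=37^2·(≡26) mod 37; (25|37)=+1, (26|37)=+1; (−1)^{0·2·18}·(+1)^2·(+1)^0 = +1.
v=∞: 11 > 0 and -21 < 0  ⇒  (a,b)_∞ = +1.
Ram(11, -21) = {2, 3}; no ℚ_2-point on the conic.

[2, 3]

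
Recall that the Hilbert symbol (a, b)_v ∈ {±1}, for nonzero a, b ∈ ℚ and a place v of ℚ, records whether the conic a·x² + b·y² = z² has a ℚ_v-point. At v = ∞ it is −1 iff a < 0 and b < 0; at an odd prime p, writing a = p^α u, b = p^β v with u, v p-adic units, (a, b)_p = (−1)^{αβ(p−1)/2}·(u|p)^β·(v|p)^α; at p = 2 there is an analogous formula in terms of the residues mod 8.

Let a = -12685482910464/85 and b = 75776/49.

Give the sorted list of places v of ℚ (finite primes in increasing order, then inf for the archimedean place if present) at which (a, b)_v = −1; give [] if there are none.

[3, 17, 31, 37]

(a, b) ≡ (-371535, 74) mod (ℚ^×)²; places V = {2, 3, 5, 7, 13, 17, 31, 37, 47, ∞}.
(a,b)_3: α=1, u≡1; β=0, v≡2 (mod 3); (1|3)=+1, (2|3)=-1; sign (−1)^0·+1^0·-1^1 = -1.
(a,b)_7: α=2, u≡1; β=-2, v≡1 (mod 7); (1|7)=+1, (1|7)=+1; sign (−1)^0·+1^-2·+1^2 = +1.
(a,b)_2: α=8, β=11; u≡1, v≡5 (mod 8); ε(u)ε(v)=0·0, αω(v)=8·1, βω(u)=11·0; sum ≡ 0  ⇒  +1.
(a,b)_31: α=1, u≡30; β=0, v≡11 (mod 31); (30|31)=-1, (11|31)=-1; sign (−1)^0·-1^0·-1^1 = -1.
(a,b)_47: α=1, u≡15; β=0, v≡6 (mod 47); (15|47)=-1, (6|47)=+1; sign (−1)^0·-1^0·+1^1 = +1.
(a,b)_13: α=2, u≡11; β=0, v≡9 (mod 13); (11|13)=-1, (9|13)=+1; sign (−1)^0·-1^0·+1^2 = +1.
(a,b)_17: α=-1, u≡3; β=0, v≡5 (mod 17); (3|17)=-1, (5|17)=-1; sign (−1)^0·-1^0·-1^-1 = -1.
(a,b)_5: α=-1, u≡3; β=0, v≡4 (mod 5); (3|5)=-1, (4|5)=+1; sign (−1)^0·-1^0·+1^-1 = +1.
(a,b)_∞: sgn(-371535)=−, sgn(74)=+, so +1.
(a,b)_37: α=2, u≡14; β=1, v≡35 (mod 37); (14|37)=-1, (35|37)=-1; sign (−1)^0·-1^1·-1^2 = -1.
|Ram(-371535, 74)| = 4, even; anisotropic at {3, 17, 31, 37}.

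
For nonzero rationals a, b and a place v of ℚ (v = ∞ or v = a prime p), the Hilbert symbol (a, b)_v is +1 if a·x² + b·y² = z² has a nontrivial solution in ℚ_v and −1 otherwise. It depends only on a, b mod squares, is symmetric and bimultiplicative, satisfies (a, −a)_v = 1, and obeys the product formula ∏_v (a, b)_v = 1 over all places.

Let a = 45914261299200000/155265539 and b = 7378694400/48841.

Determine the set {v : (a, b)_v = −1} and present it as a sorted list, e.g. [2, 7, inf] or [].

Mod squares: a ≡ 55, b ≡ 23529. Check v ∈ {∞, 2, 3, 5, 7, 11, 13, 17, 23, 31}.
v=3: a=3^2·(≡1), b=3^1·(≡1) mod 3; (1|3)=+1, (1|3)=+1; (−1)^{2·1·1}·(+1)^1·(+1)^2 = +1.
v=2: v_2(a)=16, v_2(b)=8; units ≡ 7, 1 (mod 8); ε·ε+αω+βω = 1·0+16·0+8·0 ≡ 0  ⇒  (a,b)_2 = +1.
v=23: a=23^2·(≡9), b=23^1·(≡5) mod 23; (9|23)=+1, (5|23)=-1; (−1)^{2·1·11}·(+1)^1·(-1)^2 = +1.
v=13: a=13^-2·(≡12), b=13^-2·(≡4) mod 13; (12|13)=+1, (4|13)=+1; (−1)^{-2·-2·6}·(+1)^-2·(+1)^-2 = +1.
v=7: a=7^2·(≡6), b=7^2·(≡2) mod 7; (6|7)=-1, (2|7)=+1; (−1)^{2·2·3}·(-1)^2·(+1)^2 = +1.
v=5: a=5^5·(≡1), b=5^2·(≡1) mod 5; (1|5)=+1, (1|5)=+1; (−1)^{5·2·2}·(+1)^2·(+1)^5 = +1.
v=∞: 55 > 0 and 23529 > 0  ⇒  (a,b)_∞ = +1.
v=31: a=31^2·(≡24), b=31^1·(≡27) mod 31; (24|31)=-1, (27|31)=-1; (−1)^{2·1·15}·(-1)^1·(-1)^2 = -1.
v=17: a=17^-4·(≡9), b=17^-2·(≡16) mod 17; (9|17)=+1, (16|17)=+1; (−1)^{-4·-2·8}·(+1)^-2·(+1)^-4 = +1.
v=11: a=11^-1·(≡1), b=11^1·(≡5) mod 11; (1|11)=+1, (5|11)=+1; (−1)^{-1·1·5}·(+1)^1·(+1)^-1 = -1.
Ram(55, 23529) = {11, 31}; no ℚ_11-point on the conic.

[11, 31]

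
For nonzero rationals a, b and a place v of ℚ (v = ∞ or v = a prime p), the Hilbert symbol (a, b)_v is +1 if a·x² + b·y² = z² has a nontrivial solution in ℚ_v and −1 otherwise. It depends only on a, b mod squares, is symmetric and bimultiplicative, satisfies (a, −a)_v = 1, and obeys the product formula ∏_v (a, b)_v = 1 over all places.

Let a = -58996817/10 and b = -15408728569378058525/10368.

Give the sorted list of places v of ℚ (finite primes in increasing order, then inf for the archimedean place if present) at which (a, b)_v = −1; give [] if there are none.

[2, 5, 17, 23, 43, inf]

Mod squares: a ≡ -4875770, b ≡ -58. Check v ∈ {∞, 2, 3, 5, 11, 13, 17, 23, 29, 43}.
v=13: a=13^0·(≡3), b=13^2·(≡2) mod 13; (3|13)=+1, (2|13)=-1; (−1)^{0·2·6}·(+1)^2·(-1)^0 = +1.
v=43: a=43^1·(≡24), b=43^2·(≡20) mod 43; (24|43)=+1, (20|43)=-1; (−1)^{1·2·21}·(+1)^2·(-1)^1 = -1.
v=11: a=11^2·(≡2), b=11^0·(≡10) mod 11; (2|11)=-1, (10|11)=-1; (−1)^{2·0·5}·(-1)^0·(-1)^2 = +1.
v=∞: -4875770 < 0 and -58 < 0  ⇒  (a,b)_∞ = -1.
v=3: a=3^0·(≡1), b=3^-4·(≡2) mod 3; (1|3)=+1, (2|3)=-1; (−1)^{0·-4·1}·(+1)^-4·(-1)^0 = +1.
v=17: a=17^1·(≡3), b=17^2·(≡7) mod 17; (3|17)=-1, (7|17)=-1; (−1)^{1·2·8}·(-1)^2·(-1)^1 = -1.
v=23: a=23^1·(≡18), b=23^4·(≡7) mod 23; (18|23)=+1, (7|23)=-1; (−1)^{1·4·11}·(+1)^4·(-1)^1 = -1.
v=2: v_2(a)=-1, v_2(b)=-7; units ≡ 3, 3 (mod 8); ε·ε+αω+βω = 1·1+-1·1+-7·1 ≡ 1  ⇒  (a,b)_2 = -1.
v=29: a=29^1·(≡18), b=29^3·(≡26) mod 29; (18|29)=-1, (26|29)=-1; (−1)^{1·3·14}·(-1)^3·(-1)^1 = +1.
v=5: a=5^-1·(≡4), b=5^2·(≡3) mod 5; (4|5)=+1, (3|5)=-1; (−1)^{-1·2·2}·(+1)^2·(-1)^-1 = -1.
|Ram(-4875770, -58)| = 6, even; anisotropic at {2, 5, 17, 23, 43, ∞}.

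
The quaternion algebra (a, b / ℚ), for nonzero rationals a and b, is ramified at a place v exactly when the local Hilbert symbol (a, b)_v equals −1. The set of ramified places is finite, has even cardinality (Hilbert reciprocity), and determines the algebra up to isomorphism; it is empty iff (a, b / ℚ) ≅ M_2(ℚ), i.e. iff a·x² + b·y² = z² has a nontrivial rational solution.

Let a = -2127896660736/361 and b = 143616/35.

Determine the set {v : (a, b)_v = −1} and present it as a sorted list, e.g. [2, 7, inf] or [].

[7, 17]

Mod squares: a ≡ -11, b ≡ 19635. Check v ∈ {∞, 2, 3, 5, 7, 11, 17, 19}.
v=5: a=5^0·(≡4), b=5^-1·(≡3) mod 5; (4|5)=+1, (3|5)=-1; (−1)^{0·-1·2}·(+1)^-1·(-1)^0 = +1.
v=∞: -11 < 0 and 19635 > 0  ⇒  (a,b)_∞ = +1.
v=3: a=3^2·(≡1), b=3^1·(≡2) mod 3; (1|3)=+1, (2|3)=-1; (−1)^{2·1·1}·(+1)^1·(-1)^2 = +1.
v=17: a=17^2·(≡6), b=17^1·(≡16) mod 17; (6|17)=-1, (16|17)=+1; (−1)^{2·1·8}·(-1)^1·(+1)^2 = -1.
v=2: v_2(a)=8, v_2(b)=8; units ≡ 5, 3 (mod 8); ε·ε+αω+βω = 0·1+8·1+8·1 ≡ 0  ⇒  (a,b)_2 = +1.
v=19: a=19^-2·(≡12), b=19^0·(≡8) mod 19; (12|19)=-1, (8|19)=-1; (−1)^{-2·0·9}·(-1)^0·(-1)^-2 = +1.
v=11: a=11^3·(≡6), b=11^1·(≡5) mod 11; (6|11)=-1, (5|11)=+1; (−1)^{3·1·5}·(-1)^1·(+1)^3 = +1.
v=7: a=7^4·(≡3), b=7^-1·(≡5) mod 7; (3|7)=-1, (5|7)=-1; (−1)^{4·-1·3}·(-1)^-1·(-1)^4 = -1.
Ram(-11, 19635) = {7, 17}; no ℚ_7-point on the conic.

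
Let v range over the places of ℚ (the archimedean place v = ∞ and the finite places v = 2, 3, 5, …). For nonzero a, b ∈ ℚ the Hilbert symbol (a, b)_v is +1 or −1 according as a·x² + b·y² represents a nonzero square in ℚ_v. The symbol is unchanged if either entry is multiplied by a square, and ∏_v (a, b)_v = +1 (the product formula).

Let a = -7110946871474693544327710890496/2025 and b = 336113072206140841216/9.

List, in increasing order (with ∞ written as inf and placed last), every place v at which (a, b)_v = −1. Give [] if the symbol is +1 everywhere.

(a, b) ≡ (-24956426, 40549) mod (ℚ^×)²; places V = {2, 3, 5, 11, 13, 23, 31, 37, 41, 43, ∞}.
(a,b)_31: α=3, u≡17; β=2, v≡1 (mod 31); (17|31)=-1, (1|31)=+1; sign (−1)^0·-1^2·+1^3 = +1.
(a,b)_2: α=9, β=8; u≡3, v≡5 (mod 8); ε(u)ε(v)=1·0, αω(v)=9·1, βω(u)=8·1; sum ≡ 1  ⇒  -1.
(a,b)_3: α=-4, u≡1; β=-2, v≡1 (mod 3); (1|3)=+1, (1|3)=+1; sign (−1)^0·+1^-2·+1^-4 = +1.
(a,b)_41: α=4, u≡38; β=3, v≡4 (mod 41); (38|41)=-1, (4|41)=+1; sign (−1)^0·-1^3·+1^4 = -1.
(a,b)_23: α=1, u≡18; β=1, v≡20 (mod 23); (18|23)=+1, (20|23)=-1; sign (−1)^1·+1^1·-1^1 = +1.
(a,b)_∞: sgn(-24956426)=−, sgn(40549)=+, so +1.
(a,b)_11: α=7, u≡7; β=4, v≡4 (mod 11); (7|11)=-1, (4|11)=+1; sign (−1)^0·-1^4·+1^7 = +1.
(a,b)_43: α=1, u≡26; β=1, v≡11 (mod 43); (26|43)=-1, (11|43)=+1; sign (−1)^1·-1^1·+1^1 = +1.
(a,b)_37: α=3, u≡27; β=2, v≡28 (mod 37); (27|37)=+1, (28|37)=+1; sign (−1)^0·+1^2·+1^3 = +1.
(a,b)_5: α=-2, u≡4; β=0, v≡4 (mod 5); (4|5)=+1, (4|5)=+1; sign (−1)^0·+1^0·+1^-2 = +1.
(a,b)_13: α=2, u≡10; β=0, v≡8 (mod 13); (10|13)=+1, (8|13)=-1; sign (−1)^0·+1^0·-1^2 = +1.
Ram(-24956426, 40549) = {2, 41}; no ℚ_2-point on the conic.

[2, 41]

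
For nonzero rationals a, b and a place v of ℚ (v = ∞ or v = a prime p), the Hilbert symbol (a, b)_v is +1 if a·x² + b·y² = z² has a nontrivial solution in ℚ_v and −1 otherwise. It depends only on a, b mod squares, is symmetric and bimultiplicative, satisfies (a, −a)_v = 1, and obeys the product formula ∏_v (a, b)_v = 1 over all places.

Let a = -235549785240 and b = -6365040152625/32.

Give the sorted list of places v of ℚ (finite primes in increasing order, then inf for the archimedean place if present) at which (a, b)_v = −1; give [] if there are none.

Mod squares: a ≡ -2310, b ≡ -13090. Check v ∈ {∞, 2, 3, 5, 7, 11, 17}.
v=2: v_2(a)=3, v_2(b)=-5; units ≡ 5, 7 (mod 8); ε·ε+αω+βω = 0·1+3·0+-5·1 ≡ 1  ⇒  (a,b)_2 = -1.
v=7: a=7^1·(≡5), b=7^3·(≡5) mod 7; (5|7)=-1, (5|7)=-1; (−1)^{1·3·3}·(-1)^3·(-1)^1 = -1.
v=5: a=5^1·(≡2), b=5^3·(≡2) mod 5; (2|5)=-1, (2|5)=-1; (−1)^{1·3·2}·(-1)^3·(-1)^1 = +1.
v=17: a=17^2·(≡2), b=17^1·(≡6) mod 17; (2|17)=+1, (6|17)=-1; (−1)^{2·1·8}·(+1)^1·(-1)^2 = +1.
v=3: a=3^7·(≡1), b=3^8·(≡2) mod 3; (1|3)=+1, (2|3)=-1; (−1)^{7·8·1}·(+1)^8·(-1)^7 = -1.
v=11: a=11^3·(≡8), b=11^3·(≡9) mod 11; (8|11)=-1, (9|11)=+1; (−1)^{3·3·5}·(-1)^3·(+1)^3 = +1.
v=∞: -2310 < 0 and -13090 < 0  ⇒  (a,b)_∞ = -1.
(-2310, -13090 / ℚ) ramifies at {2, 3, 7, ∞}: a division algebra.

[2, 3, 7, inf]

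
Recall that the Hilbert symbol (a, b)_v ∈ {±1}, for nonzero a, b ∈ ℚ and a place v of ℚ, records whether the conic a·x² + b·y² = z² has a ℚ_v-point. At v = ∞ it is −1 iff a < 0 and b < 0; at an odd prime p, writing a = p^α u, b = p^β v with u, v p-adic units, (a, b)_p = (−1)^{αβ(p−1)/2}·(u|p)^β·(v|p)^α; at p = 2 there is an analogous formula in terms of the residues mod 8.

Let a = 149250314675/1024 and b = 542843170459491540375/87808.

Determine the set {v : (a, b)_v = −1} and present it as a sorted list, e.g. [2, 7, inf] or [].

Mod squares: a ≡ 203, b ≡ 6545. Check v ∈ {∞, 2, 3, 5, 7, 11, 17, 19, 29}.
v=5: a=5^2·(≡3), b=5^3·(≡1) mod 5; (3|5)=-1, (1|5)=+1; (−1)^{2·3·2}·(-1)^3·(+1)^2 = -1.
v=2: v_2(a)=-10, v_2(b)=-8; units ≡ 3, 1 (mod 8); ε·ε+αω+βω = 1·0+-10·0+-8·1 ≡ 0  ⇒  (a,b)_2 = +1.
v=∞: 203 > 0 and 6545 > 0  ⇒  (a,b)_∞ = +1.
v=29: a=29^3·(≡22), b=29^4·(≡6) mod 29; (22|29)=+1, (6|29)=+1; (−1)^{3·4·14}·(+1)^4·(+1)^3 = +1.
v=11: a=11^2·(≡5), b=11^3·(≡3) mod 11; (5|11)=+1, (3|11)=+1; (−1)^{2·3·5}·(+1)^3·(+1)^2 = +1.
v=7: a=7^1·(≡1), b=7^-3·(≡4) mod 7; (1|7)=+1, (4|7)=+1; (−1)^{1·-3·3}·(+1)^-3·(+1)^1 = -1.
v=19: a=19^0·(≡12), b=19^2·(≡16) mod 19; (12|19)=-1, (16|19)=+1; (−1)^{0·2·9}·(-1)^2·(+1)^0 = +1.
v=17: a=17^2·(≡2), b=17^5·(≡5) mod 17; (2|17)=+1, (5|17)=-1; (−1)^{2·5·8}·(+1)^5·(-1)^2 = +1.
v=3: a=3^0·(≡2), b=3^2·(≡2) mod 3; (2|3)=-1, (2|3)=-1; (−1)^{0·2·1}·(-1)^2·(-1)^0 = +1.
Ram(203, 6545) = {5, 7}; no ℚ_5-point on the conic.

[5, 7]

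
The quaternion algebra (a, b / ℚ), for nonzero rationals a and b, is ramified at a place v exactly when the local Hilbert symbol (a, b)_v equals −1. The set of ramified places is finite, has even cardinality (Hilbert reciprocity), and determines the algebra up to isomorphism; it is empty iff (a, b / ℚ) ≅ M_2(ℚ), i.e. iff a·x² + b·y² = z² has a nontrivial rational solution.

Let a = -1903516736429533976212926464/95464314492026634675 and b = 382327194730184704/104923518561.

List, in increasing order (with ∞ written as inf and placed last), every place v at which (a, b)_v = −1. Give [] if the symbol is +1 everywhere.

(a, b) ≡ (-357, 46189) mod (ℚ^×)²; places V = {2, 3, 5, 7, 11, 13, 17, 19, 29, 31, 43, ∞}.
(a,b)_7: α=1, u≡5; β=2, v≡6 (mod 7); (5|7)=-1, (6|7)=-1; sign (−1)^0·-1^2·-1^1 = -1.
(a,b)_2: α=12, β=14; u≡3, v≡5 (mod 8); ε(u)ε(v)=1·0, αω(v)=12·1, βω(u)=14·1; sum ≡ 0  ⇒  +1.
(a,b)_3: α=-19, u≡1; β=-10, v≡1 (mod 3); (1|3)=+1, (1|3)=+1; sign (−1)^0·+1^-10·+1^-19 = +1.
(a,b)_19: α=6, u≡6; β=3, v≡14 (mod 19); (6|19)=+1, (14|19)=-1; sign (−1)^0·+1^3·-1^6 = +1.
(a,b)_11: α=2, u≡2; β=1, v≡6 (mod 11); (2|11)=-1, (6|11)=-1; sign (−1)^0·-1^1·-1^2 = -1.
(a,b)_∞: sgn(-357)=−, sgn(46189)=+, so +1.
(a,b)_29: α=2, u≡4; β=0, v≡18 (mod 29); (4|29)=+1, (18|29)=-1; sign (−1)^0·+1^0·-1^2 = +1.
(a,b)_31: α=-2, u≡12; β=-2, v≡15 (mod 31); (12|31)=-1, (15|31)=-1; sign (−1)^0·-1^-2·-1^-2 = +1.
(a,b)_13: α=8, u≡7; β=5, v≡10 (mod 13); (7|13)=-1, (10|13)=+1; sign (−1)^0·-1^5·+1^8 = -1.
(a,b)_5: α=-2, u≡3; β=0, v≡4 (mod 5); (3|5)=-1, (4|5)=+1; sign (−1)^0·-1^0·+1^-2 = +1.
(a,b)_43: α=-4, u≡20; β=-2, v≡5 (mod 43); (20|43)=-1, (5|43)=-1; sign (−1)^0·-1^-2·-1^-4 = +1.
(a,b)_17: α=1, u≡1; β=1, v≡6 (mod 17); (1|17)=+1, (6|17)=-1; sign (−1)^0·+1^1·-1^1 = -1.
|Ram(-357, 46189)| = 4, even; anisotropic at {7, 11, 13, 17}.

[7, 11, 13, 17]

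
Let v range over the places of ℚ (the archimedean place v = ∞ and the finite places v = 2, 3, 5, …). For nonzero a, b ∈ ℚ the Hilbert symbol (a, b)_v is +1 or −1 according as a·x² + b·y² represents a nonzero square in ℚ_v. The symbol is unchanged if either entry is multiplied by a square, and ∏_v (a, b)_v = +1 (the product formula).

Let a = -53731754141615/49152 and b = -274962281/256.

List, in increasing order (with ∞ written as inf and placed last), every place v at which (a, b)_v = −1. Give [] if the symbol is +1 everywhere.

(a, b) ≡ (-2805, -209) mod (ℚ^×)²; places V = {2, 3, 5, 11, 17, 19, 31, 37, ∞}.
(a,b)_∞: sgn(-2805)=−, sgn(-209)=−, so -1.
(a,b)_37: α=2, u≡27; β=2, v≡29 (mod 37); (27|37)=+1, (29|37)=-1; sign (−1)^0·+1^2·-1^2 = +1.
(a,b)_3: α=-1, u≡1; β=0, v≡1 (mod 3); (1|3)=+1, (1|3)=+1; sign (−1)^0·+1^0·+1^-1 = +1.
(a,b)_17: α=1, u≡12; β=0, v≡3 (mod 17); (12|17)=-1, (3|17)=-1; sign (−1)^0·-1^0·-1^1 = -1.
(a,b)_19: α=2, u≡4; β=1, v≡14 (mod 19); (4|19)=+1, (14|19)=-1; sign (−1)^0·+1^1·-1^2 = +1.
(a,b)_2: α=-14, β=-8; u≡3, v≡7 (mod 8); ε(u)ε(v)=1·1, αω(v)=-14·0, βω(u)=-8·1; sum ≡ 1  ⇒  -1.
(a,b)_11: α=3, u≡3; β=1, v≡9 (mod 11); (3|11)=+1, (9|11)=+1; sign (−1)^1·+1^1·+1^3 = -1.
(a,b)_31: α=2, u≡8; β=2, v≡5 (mod 31); (8|31)=+1, (5|31)=+1; sign (−1)^0·+1^2·+1^2 = +1.
(a,b)_5: α=1, u≡1; β=0, v≡4 (mod 5); (1|5)=+1, (4|5)=+1; sign (−1)^0·+1^0·+1^1 = +1.
(-2805, -209 / ℚ) ramifies at {2, 11, 17, ∞}: a division algebra.

[2, 11, 17, inf]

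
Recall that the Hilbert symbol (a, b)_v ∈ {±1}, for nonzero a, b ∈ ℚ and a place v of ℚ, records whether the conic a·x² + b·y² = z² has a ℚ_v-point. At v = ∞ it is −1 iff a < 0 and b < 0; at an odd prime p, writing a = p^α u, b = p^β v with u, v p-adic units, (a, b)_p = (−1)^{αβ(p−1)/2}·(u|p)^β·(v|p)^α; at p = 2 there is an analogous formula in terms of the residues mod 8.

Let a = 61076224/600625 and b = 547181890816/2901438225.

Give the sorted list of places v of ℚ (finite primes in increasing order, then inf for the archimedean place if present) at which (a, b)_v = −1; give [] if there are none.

(a, b) ≡ (451, 13981) mod (ℚ^×)²; places V = {2, 3, 5, 7, 11, 17, 19, 23, 31, 41, ∞}.
(a,b)_19: α=0, u≡12; β=-2, v≡6 (mod 19); (12|19)=-1, (6|19)=+1; sign (−1)^0·-1^-2·+1^0 = +1.
(a,b)_41: α=1, u≡34; β=1, v≡15 (mod 41); (34|41)=-1, (15|41)=-1; sign (−1)^0·-1^1·-1^1 = +1.
(a,b)_2: α=8, β=8; u≡3, v≡5 (mod 8); ε(u)ε(v)=1·0, αω(v)=8·1, βω(u)=8·1; sum ≡ 0  ⇒  +1.
(a,b)_31: α=-2, u≡11; β=1, v≡26 (mod 31); (11|31)=-1, (26|31)=-1; sign (−1)^0·-1^1·-1^-2 = -1.
(a,b)_23: α=2, u≡14; β=2, v≡21 (mod 23); (14|23)=-1, (21|23)=-1; sign (−1)^0·-1^2·-1^2 = +1.
(a,b)_5: α=-4, u≡4; β=-2, v≡4 (mod 5); (4|5)=+1, (4|5)=+1; sign (−1)^0·+1^-2·+1^-4 = +1.
(a,b)_7: α=0, u≡5; β=-2, v≡2 (mod 7); (5|7)=-1, (2|7)=+1; sign (−1)^0·-1^-2·+1^0 = +1.
(a,b)_∞: sgn(451)=+, sgn(13981)=+, so +1.
(a,b)_17: α=0, u≡8; β=2, v≡5 (mod 17); (8|17)=+1, (5|17)=-1; sign (−1)^0·+1^2·-1^0 = +1.
(a,b)_11: α=1, u≡8; β=1, v≡8 (mod 11); (8|11)=-1, (8|11)=-1; sign (−1)^1·-1^1·-1^1 = -1.
(a,b)_3: α=0, u≡1; β=-8, v≡1 (mod 3); (1|3)=+1, (1|3)=+1; sign (−1)^0·+1^-8·+1^0 = +1.
(451, 13981 / ℚ) ramifies at {11, 31}: a division algebra.

[11, 31]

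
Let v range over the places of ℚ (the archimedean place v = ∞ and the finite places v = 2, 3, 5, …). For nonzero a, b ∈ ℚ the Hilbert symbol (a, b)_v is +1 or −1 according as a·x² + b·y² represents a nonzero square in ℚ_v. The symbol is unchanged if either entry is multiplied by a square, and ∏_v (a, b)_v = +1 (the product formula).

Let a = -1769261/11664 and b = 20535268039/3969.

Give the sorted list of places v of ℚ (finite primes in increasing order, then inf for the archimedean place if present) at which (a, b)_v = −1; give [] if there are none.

Mod squares: a ≡ -29, b ≡ 559. Check v ∈ {∞, 2, 3, 7, 11, 13, 19, 29, 43}.
v=2: v_2(a)=-4, v_2(b)=0; units ≡ 3, 7 (mod 8); ε·ε+αω+βω = 1·1+-4·0+0·1 ≡ 1  ⇒  (a,b)_2 = -1.
v=∞: -29 < 0 and 559 > 0  ⇒  (a,b)_∞ = +1.
v=13: a=13^2·(≡3), b=13^1·(≡9) mod 13; (3|13)=+1, (9|13)=+1; (−1)^{2·1·6}·(+1)^1·(+1)^2 = +1.
v=29: a=29^1·(≡6), b=29^2·(≡15) mod 29; (6|29)=+1, (15|29)=-1; (−1)^{1·2·14}·(+1)^2·(-1)^1 = -1.
v=19: a=19^2·(≡9), b=19^2·(≡12) mod 19; (9|19)=+1, (12|19)=-1; (−1)^{2·2·9}·(+1)^2·(-1)^2 = +1.
v=3: a=3^-6·(≡1), b=3^-4·(≡1) mod 3; (1|3)=+1, (1|3)=+1; (−1)^{-6·-4·1}·(+1)^-4·(+1)^-6 = +1.
v=11: a=11^0·(≡3), b=11^2·(≡1) mod 11; (3|11)=+1, (1|11)=+1; (−1)^{0·2·5}·(+1)^2·(+1)^0 = +1.
v=43: a=43^0·(≡25), b=43^1·(≡4) mod 43; (25|43)=+1, (4|43)=+1; (−1)^{0·1·21}·(+1)^1·(+1)^0 = +1.
v=7: a=7^0·(≡5), b=7^-2·(≡5) mod 7; (5|7)=-1, (5|7)=-1; (−1)^{0·-2·3}·(-1)^-2·(-1)^0 = +1.
Ram(-29, 559) = {2, 29}; no ℚ_2-point on the conic.

[2, 29]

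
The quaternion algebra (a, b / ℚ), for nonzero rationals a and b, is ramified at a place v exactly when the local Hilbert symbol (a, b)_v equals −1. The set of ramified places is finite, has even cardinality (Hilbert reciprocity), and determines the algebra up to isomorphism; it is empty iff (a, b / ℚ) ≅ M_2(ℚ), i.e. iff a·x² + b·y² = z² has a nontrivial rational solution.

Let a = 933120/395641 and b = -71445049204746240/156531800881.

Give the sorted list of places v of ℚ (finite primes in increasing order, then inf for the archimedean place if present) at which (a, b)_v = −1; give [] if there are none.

(a, b) ≡ (5, -20010) mod (ℚ^×)²; places V = {2, 3, 5, 17, 23, 29, 37, ∞}.
(a,b)_17: α=-2, u≡14; β=-4, v≡13 (mod 17); (14|17)=-1, (13|17)=+1; sign (−1)^0·-1^-4·+1^-2 = +1.
(a,b)_3: α=6, u≡2; β=21, v≡2 (mod 3); (2|3)=-1, (2|3)=-1; sign (−1)^0·-1^21·-1^6 = -1.
(a,b)_37: α=-2, u≡24; β=-4, v≡11 (mod 37); (24|37)=-1, (11|37)=+1; sign (−1)^0·-1^-4·+1^-2 = +1.
(a,b)_2: α=8, β=11; u≡5, v≡3 (mod 8); ε(u)ε(v)=0·1, αω(v)=8·1, βω(u)=11·1; sum ≡ 1  ⇒  -1.
(a,b)_29: α=0, u≡7; β=1, v≡23 (mod 29); (7|29)=+1, (23|29)=+1; sign (−1)^0·+1^1·+1^0 = +1.
(a,b)_5: α=1, u≡4; β=1, v≡2 (mod 5); (4|5)=+1, (2|5)=-1; sign (−1)^0·+1^1·-1^1 = -1.
(a,b)_∞: sgn(5)=+, sgn(-20010)=−, so +1.
(a,b)_23: α=0, u≡21; β=1, v≡18 (mod 23); (21|23)=-1, (18|23)=+1; sign (−1)^0·-1^1·+1^0 = -1.
(5, -20010 / ℚ) ramifies at {2, 3, 5, 23}: a division algebra.

[2, 3, 5, 23]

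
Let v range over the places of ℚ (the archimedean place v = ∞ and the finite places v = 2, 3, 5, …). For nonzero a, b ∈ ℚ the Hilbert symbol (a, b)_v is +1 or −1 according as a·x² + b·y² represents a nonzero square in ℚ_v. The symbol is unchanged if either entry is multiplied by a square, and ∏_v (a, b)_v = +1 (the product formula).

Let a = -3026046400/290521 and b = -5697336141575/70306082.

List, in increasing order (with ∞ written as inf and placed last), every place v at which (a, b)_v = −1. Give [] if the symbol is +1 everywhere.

[23, inf]

Mod squares: a ≡ -31, b ≡ -46. Check v ∈ {∞, 2, 5, 7, 11, 13, 19, 23, 31}.
v=23: a=23^0·(≡15), b=23^1·(≡7) mod 23; (15|23)=-1, (7|23)=-1; (−1)^{0·1·11}·(-1)^1·(-1)^0 = -1.
v=11: a=11^-2·(≡10), b=11^-4·(≡9) mod 11; (10|11)=-1, (9|11)=+1; (−1)^{-2·-4·5}·(-1)^-4·(+1)^-2 = +1.
v=2: v_2(a)=6, v_2(b)=-1; units ≡ 1, 1 (mod 8); ε·ε+αω+βω = 0·0+6·0+-1·0 ≡ 0  ⇒  (a,b)_2 = +1.
v=19: a=19^2·(≡7), b=19^2·(≡4) mod 19; (7|19)=+1, (4|19)=+1; (−1)^{2·2·9}·(+1)^2·(+1)^2 = +1.
v=7: a=7^-4·(≡4), b=7^-4·(≡6) mod 7; (4|7)=+1, (6|7)=-1; (−1)^{-4·-4·3}·(+1)^-4·(-1)^-4 = +1.
v=∞: -31 < 0 and -46 < 0  ⇒  (a,b)_∞ = -1.
v=31: a=31^1·(≡13), b=31^2·(≡18) mod 31; (13|31)=-1, (18|31)=+1; (−1)^{1·2·15}·(-1)^2·(+1)^1 = +1.
v=13: a=13^2·(≡8), b=13^4·(≡2) mod 13; (8|13)=-1, (2|13)=-1; (−1)^{2·4·6}·(-1)^4·(-1)^2 = +1.
v=5: a=5^2·(≡4), b=5^2·(≡1) mod 5; (4|5)=+1, (1|5)=+1; (−1)^{2·2·2}·(+1)^2·(+1)^2 = +1.
Ram(-31, -46) = {23, ∞}; no ℚ_23-point on the conic.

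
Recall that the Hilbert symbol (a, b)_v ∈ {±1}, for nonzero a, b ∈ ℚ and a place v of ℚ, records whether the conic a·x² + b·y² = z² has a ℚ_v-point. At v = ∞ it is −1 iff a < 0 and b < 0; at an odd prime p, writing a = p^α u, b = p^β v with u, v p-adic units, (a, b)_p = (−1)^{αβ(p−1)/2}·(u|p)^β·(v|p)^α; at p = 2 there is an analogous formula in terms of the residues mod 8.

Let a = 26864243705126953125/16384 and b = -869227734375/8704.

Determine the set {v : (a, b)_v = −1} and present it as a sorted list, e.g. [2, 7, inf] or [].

(a, b) ≡ (5, -49742) mod (ℚ^×)²; places V = {2, 3, 5, 7, 11, 13, 17, 19, ∞}.
(a,b)_5: α=11, u≡4; β=8, v≡3 (mod 5); (4|5)=+1, (3|5)=-1; sign (−1)^0·+1^8·-1^11 = -1.
(a,b)_2: α=-14, β=-9; u≡5, v≡1 (mod 8); ε(u)ε(v)=0·0, αω(v)=-14·0, βω(u)=-9·1; sum ≡ 1  ⇒  -1.
(a,b)_11: α=2, u≡1; β=1, v≡7 (mod 11); (1|11)=+1, (7|11)=-1; sign (−1)^0·+1^1·-1^2 = +1.
(a,b)_17: α=0, u≡5; β=-1, v≡4 (mod 17); (5|17)=-1, (4|17)=+1; sign (−1)^0·-1^-1·+1^0 = -1.
(a,b)_13: α=4, u≡11; β=2, v≡4 (mod 13); (11|13)=-1, (4|13)=+1; sign (−1)^0·-1^2·+1^4 = +1.
(a,b)_3: α=2, u≡2; β=2, v≡1 (mod 3); (2|3)=-1, (1|3)=+1; sign (−1)^0·-1^2·+1^2 = +1.
(a,b)_∞: sgn(5)=+, sgn(-49742)=−, so +1.
(a,b)_19: α=2, u≡17; β=1, v≡17 (mod 19); (17|19)=+1, (17|19)=+1; sign (−1)^0·+1^1·+1^2 = +1.
(a,b)_7: α=2, u≡5; β=1, v≡5 (mod 7); (5|7)=-1, (5|7)=-1; sign (−1)^0·-1^1·-1^2 = -1.
Ram(5, -49742) = {2, 5, 7, 17}; no ℚ_2-point on the conic.

[2, 5, 7, 17]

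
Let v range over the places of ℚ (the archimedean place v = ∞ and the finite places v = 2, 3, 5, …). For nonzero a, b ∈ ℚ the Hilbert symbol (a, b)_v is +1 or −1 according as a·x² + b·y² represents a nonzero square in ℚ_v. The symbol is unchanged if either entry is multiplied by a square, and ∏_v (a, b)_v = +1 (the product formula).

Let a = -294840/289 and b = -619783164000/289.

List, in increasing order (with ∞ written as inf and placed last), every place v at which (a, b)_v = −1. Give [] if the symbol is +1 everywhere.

[2, 3, 7, inf]

Mod squares: a ≡ -910, b ≡ -2310. Check v ∈ {∞, 2, 3, 5, 7, 11, 13, 17}.
v=13: a=13^1·(≡6), b=13^2·(≡10) mod 13; (6|13)=-1, (10|13)=+1; (−1)^{1·2·6}·(-1)^2·(+1)^1 = +1.
v=11: a=11^0·(≡5), b=11^1·(≡7) mod 11; (5|11)=+1, (7|11)=-1; (−1)^{0·1·5}·(+1)^1·(-1)^0 = +1.
v=3: a=3^4·(≡2), b=3^5·(≡1) mod 3; (2|3)=-1, (1|3)=+1; (−1)^{4·5·1}·(-1)^5·(+1)^4 = -1.
v=7: a=7^1·(≡3), b=7^3·(≡5) mod 7; (3|7)=-1, (5|7)=-1; (−1)^{1·3·3}·(-1)^3·(-1)^1 = -1.
v=17: a=17^-2·(≡8), b=17^-2·(≡9) mod 17; (8|17)=+1, (9|17)=+1; (−1)^{-2·-2·8}·(+1)^-2·(+1)^-2 = +1.
v=2: v_2(a)=3, v_2(b)=5; units ≡ 1, 5 (mod 8); ε·ε+αω+βω = 0·0+3·1+5·0 ≡ 1  ⇒  (a,b)_2 = -1.
v=∞: -910 < 0 and -2310 < 0  ⇒  (a,b)_∞ = -1.
v=5: a=5^1·(≡3), b=5^3·(≡2) mod 5; (3|5)=-1, (2|5)=-1; (−1)^{1·3·2}·(-1)^3·(-1)^1 = +1.
Ram(-910, -2310) = {2, 3, 7, ∞}; no ℚ_2-point on the conic.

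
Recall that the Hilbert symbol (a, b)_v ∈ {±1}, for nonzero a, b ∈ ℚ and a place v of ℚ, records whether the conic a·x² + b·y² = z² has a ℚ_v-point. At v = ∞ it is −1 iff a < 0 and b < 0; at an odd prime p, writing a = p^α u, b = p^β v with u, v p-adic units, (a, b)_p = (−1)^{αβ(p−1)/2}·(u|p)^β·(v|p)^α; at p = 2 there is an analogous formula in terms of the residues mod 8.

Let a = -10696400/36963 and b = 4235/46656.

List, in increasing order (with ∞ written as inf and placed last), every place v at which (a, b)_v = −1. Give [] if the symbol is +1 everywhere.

(a, b) ≡ (-663, 35) mod (ℚ^×)²; places V = {2, 3, 5, 7, 11, 13, 17, 37, ∞}.
(a,b)_3: α=-3, u≡1; β=-6, v≡2 (mod 3); (1|3)=+1, (2|3)=-1; sign (−1)^0·+1^-6·-1^-3 = -1.
(a,b)_7: α=0, u≡2; β=1, v≡3 (mod 7); (2|7)=+1, (3|7)=-1; sign (−1)^0·+1^1·-1^0 = +1.
(a,b)_5: α=2, u≡3; β=1, v≡2 (mod 5); (3|5)=-1, (2|5)=-1; sign (−1)^0·-1^1·-1^2 = -1.
(a,b)_17: α=1, u≡11; β=0, v≡13 (mod 17); (11|17)=-1, (13|17)=+1; sign (−1)^0·-1^0·+1^1 = +1.
(a,b)_37: α=-2, u≡7; β=0, v≡20 (mod 37); (7|37)=+1, (20|37)=-1; sign (−1)^0·+1^0·-1^-2 = +1.
(a,b)_2: α=4, β=-6; u≡1, v≡3 (mod 8); ε(u)ε(v)=0·1, αω(v)=4·1, βω(u)=-6·0; sum ≡ 0  ⇒  +1.
(a,b)_11: α=2, u≡6; β=2, v≡7 (mod 11); (6|11)=-1, (7|11)=-1; sign (−1)^0·-1^2·-1^2 = +1.
(a,b)_∞: sgn(-663)=−, sgn(35)=+, so +1.
(a,b)_13: α=1, u≡12; β=0, v≡3 (mod 13); (12|13)=+1, (3|13)=+1; sign (−1)^0·+1^0·+1^1 = +1.
Ram(-663, 35) = {3, 5}; no ℚ_3-point on the conic.

[3, 5]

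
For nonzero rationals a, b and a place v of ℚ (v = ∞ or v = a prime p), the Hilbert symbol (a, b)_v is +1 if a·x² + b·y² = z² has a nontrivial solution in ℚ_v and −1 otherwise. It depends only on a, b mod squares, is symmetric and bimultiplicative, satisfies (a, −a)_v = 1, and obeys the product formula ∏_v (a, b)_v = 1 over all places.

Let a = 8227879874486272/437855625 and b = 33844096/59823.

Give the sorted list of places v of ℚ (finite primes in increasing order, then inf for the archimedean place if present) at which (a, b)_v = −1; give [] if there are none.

(a, b) ≡ (38038, 6578) mod (ℚ^×)²; places V = {2, 3, 5, 7, 11, 13, 17, 19, 23, 31, 43, ∞}.
(a,b)_13: α=5, u≡10; β=1, v≡9 (mod 13); (10|13)=+1, (9|13)=+1; sign (−1)^0·+1^1·+1^5 = +1.
(a,b)_2: α=13, β=7; u≡3, v≡1 (mod 8); ε(u)ε(v)=1·0, αω(v)=13·0, βω(u)=7·1; sum ≡ 1  ⇒  -1.
(a,b)_∞: sgn(38038)=+, sgn(6578)=+, so +1.
(a,b)_23: α=0, u≡19; β=-1, v≡5 (mod 23); (19|23)=-1, (5|23)=-1; sign (−1)^0·-1^-1·-1^0 = -1.
(a,b)_5: α=-4, u≡3; β=0, v≡2 (mod 5); (3|5)=-1, (2|5)=-1; sign (−1)^0·-1^0·-1^-4 = +1.
(a,b)_17: α=0, u≡9; β=-2, v≡1 (mod 17); (9|17)=+1, (1|17)=+1; sign (−1)^0·+1^-2·+1^0 = +1.
(a,b)_11: α=1, u≡4; β=1, v≡5 (mod 11); (4|11)=+1, (5|11)=+1; sign (−1)^1·+1^1·+1^1 = -1.
(a,b)_3: α=-6, u≡1; β=-2, v≡2 (mod 3); (1|3)=+1, (2|3)=-1; sign (−1)^0·+1^-2·-1^-6 = +1.
(a,b)_31: α=-2, u≡10; β=0, v≡22 (mod 31); (10|31)=+1, (22|31)=-1; sign (−1)^0·+1^0·-1^-2 = +1.
(a,b)_19: α=1, u≡7; β=0, v≡9 (mod 19); (7|19)=+1, (9|19)=+1; sign (−1)^0·+1^0·+1^1 = +1.
(a,b)_43: α=2, u≡3; β=2, v≡33 (mod 43); (3|43)=-1, (33|43)=-1; sign (−1)^0·-1^2·-1^2 = +1.
(a,b)_7: α=1, u≡4; β=0, v≡6 (mod 7); (4|7)=+1, (6|7)=-1; sign (−1)^0·+1^0·-1^1 = -1.
Ram(38038, 6578) = {2, 7, 11, 23}; no ℚ_2-point on the conic.

[2, 7, 11, 23]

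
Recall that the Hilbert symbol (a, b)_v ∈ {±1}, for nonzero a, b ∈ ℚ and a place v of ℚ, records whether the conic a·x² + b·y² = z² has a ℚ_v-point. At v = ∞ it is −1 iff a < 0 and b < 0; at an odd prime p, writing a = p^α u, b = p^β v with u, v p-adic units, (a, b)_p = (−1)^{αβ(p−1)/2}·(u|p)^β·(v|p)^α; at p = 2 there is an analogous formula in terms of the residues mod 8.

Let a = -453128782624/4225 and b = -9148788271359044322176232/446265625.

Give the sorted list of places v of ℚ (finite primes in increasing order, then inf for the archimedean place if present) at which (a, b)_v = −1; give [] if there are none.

(a, b) ≡ (-34, -4522) mod (ℚ^×)²; places V = {2, 3, 5, 7, 13, 17, 19, 31, ∞}.
(a,b)_∞: sgn(-34)=−, sgn(-4522)=−, so -1.
(a,b)_3: α=0, u≡2; β=6, v≡2 (mod 3); (2|3)=-1, (2|3)=-1; sign (−1)^0·-1^6·-1^0 = +1.
(a,b)_7: α=4, u≡4; β=9, v≡6 (mod 7); (4|7)=+1, (6|7)=-1; sign (−1)^0·+1^9·-1^4 = +1.
(a,b)_17: α=1, u≡15; β=1, v≡11 (mod 17); (15|17)=+1, (11|17)=-1; sign (−1)^0·+1^1·-1^1 = -1.
(a,b)_5: α=-2, u≡4; β=-6, v≡3 (mod 5); (4|5)=+1, (3|5)=-1; sign (−1)^0·+1^-6·-1^-2 = +1.
(a,b)_2: α=5, β=3; u≡7, v≡3 (mod 8); ε(u)ε(v)=1·1, αω(v)=5·1, βω(u)=3·0; sum ≡ 0  ⇒  +1.
(a,b)_19: α=2, u≡1; β=5, v≡9 (mod 19); (1|19)=+1, (9|19)=+1; sign (−1)^0·+1^5·+1^2 = +1.
(a,b)_31: α=2, u≡5; β=4, v≡7 (mod 31); (5|31)=+1, (7|31)=+1; sign (−1)^0·+1^4·+1^2 = +1.
(a,b)_13: α=-2, u≡11; β=-4, v≡5 (mod 13); (11|13)=-1, (5|13)=-1; sign (−1)^0·-1^-4·-1^-2 = +1.
(-34, -4522 / ℚ) ramifies at {17, ∞}: a division algebra.

[17, inf]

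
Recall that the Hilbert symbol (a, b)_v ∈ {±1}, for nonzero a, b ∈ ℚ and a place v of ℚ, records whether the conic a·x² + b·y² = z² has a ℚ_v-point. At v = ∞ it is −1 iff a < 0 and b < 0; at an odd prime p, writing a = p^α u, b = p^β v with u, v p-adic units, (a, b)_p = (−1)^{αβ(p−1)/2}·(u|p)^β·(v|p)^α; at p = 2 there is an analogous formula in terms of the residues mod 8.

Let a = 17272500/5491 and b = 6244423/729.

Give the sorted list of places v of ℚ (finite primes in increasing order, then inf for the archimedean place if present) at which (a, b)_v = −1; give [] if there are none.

[2, 17, 31, 41]

(a, b) ≡ (2679, 21607) mod (ℚ^×)²; places V = {2, 3, 5, 7, 17, 19, 31, 41, 47, ∞}.
(a,b)_5: α=4, u≡1; β=0, v≡2 (mod 5); (1|5)=+1, (2|5)=-1; sign (−1)^0·+1^0·-1^4 = +1.
(a,b)_41: α=0, u≡7; β=1, v≡15 (mod 41); (7|41)=-1, (15|41)=-1; sign (−1)^0·-1^1·-1^0 = -1.
(a,b)_19: α=-1, u≡14; β=0, v≡5 (mod 19); (14|19)=-1, (5|19)=+1; sign (−1)^0·-1^0·+1^-1 = +1.
(a,b)_17: α=-2, u≡12; β=3, v≡2 (mod 17); (12|17)=-1, (2|17)=+1; sign (−1)^0·-1^3·+1^-2 = -1.
(a,b)_∞: sgn(2679)=+, sgn(21607)=+, so +1.
(a,b)_31: α=0, u≡11; β=1, v≡21 (mod 31); (11|31)=-1, (21|31)=-1; sign (−1)^0·-1^1·-1^0 = -1.
(a,b)_2: α=2, β=0; u≡7, v≡7 (mod 8); ε(u)ε(v)=1·1, αω(v)=2·0, βω(u)=0·0; sum ≡ 1  ⇒  -1.
(a,b)_7: α=2, u≡5; β=0, v≡3 (mod 7); (5|7)=-1, (3|7)=-1; sign (−1)^0·-1^0·-1^2 = +1.
(a,b)_47: α=1, u≡5; β=0, v≡6 (mod 47); (5|47)=-1, (6|47)=+1; sign (−1)^0·-1^0·+1^1 = +1.
(a,b)_3: α=1, u≡2; β=-6, v≡1 (mod 3); (2|3)=-1, (1|3)=+1; sign (−1)^0·-1^-6·+1^1 = +1.
|Ram(2679, 21607)| = 4, even; anisotropic at {2, 17, 31, 41}.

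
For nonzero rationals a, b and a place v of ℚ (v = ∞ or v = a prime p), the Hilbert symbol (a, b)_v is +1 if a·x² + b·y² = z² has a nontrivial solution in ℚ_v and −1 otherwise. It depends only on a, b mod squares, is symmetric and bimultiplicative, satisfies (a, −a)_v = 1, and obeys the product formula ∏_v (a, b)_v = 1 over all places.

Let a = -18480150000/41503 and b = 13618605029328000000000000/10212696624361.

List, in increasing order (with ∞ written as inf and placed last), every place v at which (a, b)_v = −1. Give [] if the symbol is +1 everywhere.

Mod squares: a ≡ -105, b ≡ 13. Check v ∈ {∞, 2, 3, 5, 7, 11, 13}.
v=∞: -105 < 0 and 13 > 0  ⇒  (a,b)_∞ = +1.
v=11: a=11^-2·(≡9), b=11^-6·(≡10) mod 11; (9|11)=+1, (10|11)=-1; (−1)^{-2·-6·5}·(+1)^-6·(-1)^-2 = +1.
v=13: a=13^2·(≡1), b=13^3·(≡12) mod 13; (1|13)=+1, (12|13)=+1; (−1)^{2·3·6}·(+1)^3·(+1)^2 = +1.
v=3: a=3^7·(≡1), b=3^18·(≡1) mod 3; (1|3)=+1, (1|3)=+1; (−1)^{7·18·1}·(+1)^18·(+1)^7 = +1.
v=7: a=7^-3·(≡5), b=7^-8·(≡5) mod 7; (5|7)=-1, (5|7)=-1; (−1)^{-3·-8·3}·(-1)^-8·(-1)^-3 = -1.
v=2: v_2(a)=4, v_2(b)=16; units ≡ 7, 5 (mod 8); ε·ε+αω+βω = 1·0+4·1+16·0 ≡ 0  ⇒  (a,b)_2 = +1.
v=5: a=5^5·(≡4), b=5^12·(≡3) mod 5; (4|5)=+1, (3|5)=-1; (−1)^{5·12·2}·(+1)^12·(-1)^5 = -1.
|Ram(-105, 13)| = 2, even; anisotropic at {5, 7}.

[5, 7]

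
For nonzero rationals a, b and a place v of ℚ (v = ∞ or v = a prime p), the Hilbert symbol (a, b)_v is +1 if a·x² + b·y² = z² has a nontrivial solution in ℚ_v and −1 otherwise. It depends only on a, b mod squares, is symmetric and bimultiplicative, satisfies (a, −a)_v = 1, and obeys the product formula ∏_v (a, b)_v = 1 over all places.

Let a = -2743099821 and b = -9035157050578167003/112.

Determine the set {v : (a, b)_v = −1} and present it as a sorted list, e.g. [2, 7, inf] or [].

[2, 7, 29, inf]

(a, b) ≡ (-6220181, -21) mod (ℚ^×)²; places V = {2, 3, 7, 11, 17, 29, 31, 37, ∞}.
(a,b)_7: α=2, u≡3; β=-1, v≡1 (mod 7); (3|7)=-1, (1|7)=+1; sign (−1)^0·-1^-1·+1^2 = -1.
(a,b)_37: α=1, u≡29; β=2, v≡26 (mod 37); (29|37)=-1, (26|37)=+1; sign (−1)^0·-1^2·+1^1 = +1.
(a,b)_2: α=0, β=-4; u≡3, v≡3 (mod 8); ε(u)ε(v)=1·1, αω(v)=0·1, βω(u)=-4·1; sum ≡ 1  ⇒  -1.
(a,b)_29: α=1, u≡28; β=2, v≡14 (mod 29); (28|29)=+1, (14|29)=-1; sign (−1)^0·+1^2·-1^1 = -1.
(a,b)_∞: sgn(-6220181)=−, sgn(-21)=−, so -1.
(a,b)_3: α=2, u≡1; β=5, v≡2 (mod 3); (1|3)=+1, (2|3)=-1; sign (−1)^0·+1^5·-1^2 = +1.
(a,b)_11: α=1, u≡6; β=2, v≡5 (mod 11); (6|11)=-1, (5|11)=+1; sign (−1)^0·-1^2·+1^1 = +1.
(a,b)_31: α=1, u≡22; β=4, v≡2 (mod 31); (22|31)=-1, (2|31)=+1; sign (−1)^0·-1^4·+1^1 = +1.
(a,b)_17: α=1, u≡2; β=2, v≡16 (mod 17); (2|17)=+1, (16|17)=+1; sign (−1)^0·+1^2·+1^1 = +1.
(-6220181, -21 / ℚ) ramifies at {2, 7, 29, ∞}: a division algebra.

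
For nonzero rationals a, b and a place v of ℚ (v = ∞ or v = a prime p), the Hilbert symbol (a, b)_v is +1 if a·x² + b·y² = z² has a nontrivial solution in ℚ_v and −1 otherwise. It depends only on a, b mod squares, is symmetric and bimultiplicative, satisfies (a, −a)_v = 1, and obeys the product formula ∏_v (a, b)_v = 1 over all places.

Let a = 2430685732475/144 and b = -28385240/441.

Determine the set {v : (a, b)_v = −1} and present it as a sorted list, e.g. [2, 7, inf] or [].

(a, b) ≡ (19019, -41990) mod (ℚ^×)²; places V = {2, 3, 5, 7, 11, 13, 17, 19, ∞}.
(a,b)_5: α=2, u≡1; β=1, v≡2 (mod 5); (1|5)=+1, (2|5)=-1; sign (−1)^0·+1^1·-1^2 = +1.
(a,b)_13: α=1, u≡6; β=3, v≡11 (mod 13); (6|13)=-1, (11|13)=-1; sign (−1)^0·-1^3·-1^1 = +1.
(a,b)_2: α=-4, β=3; u≡3, v≡5 (mod 8); ε(u)ε(v)=1·0, αω(v)=-4·1, βω(u)=3·1; sum ≡ 1  ⇒  -1.
(a,b)_17: α=2, u≡15; β=1, v≡14 (mod 17); (15|17)=+1, (14|17)=-1; sign (−1)^0·+1^1·-1^2 = +1.
(a,b)_3: α=-2, u≡2; β=-2, v≡1 (mod 3); (2|3)=-1, (1|3)=+1; sign (−1)^0·-1^-2·+1^-2 = +1.
(a,b)_7: α=3, u≡1; β=-2, v≡6 (mod 7); (1|7)=+1, (6|7)=-1; sign (−1)^0·+1^-2·-1^3 = -1.
(a,b)_∞: sgn(19019)=+, sgn(-41990)=−, so +1.
(a,b)_19: α=3, u≡8; β=1, v≡12 (mod 19); (8|19)=-1, (12|19)=-1; sign (−1)^1·-1^1·-1^3 = -1.
(a,b)_11: α=1, u≡7; β=0, v≡7 (mod 11); (7|11)=-1, (7|11)=-1; sign (−1)^0·-1^0·-1^1 = -1.
(19019, -41990 / ℚ) ramifies at {2, 7, 11, 19}: a division algebra.

[2, 7, 11, 19]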